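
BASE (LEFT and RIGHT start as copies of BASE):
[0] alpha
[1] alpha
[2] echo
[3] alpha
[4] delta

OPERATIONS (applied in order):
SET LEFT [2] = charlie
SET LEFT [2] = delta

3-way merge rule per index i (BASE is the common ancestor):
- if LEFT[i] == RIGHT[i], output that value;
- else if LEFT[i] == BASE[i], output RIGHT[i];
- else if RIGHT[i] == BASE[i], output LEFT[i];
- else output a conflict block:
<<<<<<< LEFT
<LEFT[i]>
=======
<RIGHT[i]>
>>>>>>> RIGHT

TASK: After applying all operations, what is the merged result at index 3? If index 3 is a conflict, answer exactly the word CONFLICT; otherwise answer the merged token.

Answer: alpha

Derivation:
Final LEFT:  [alpha, alpha, delta, alpha, delta]
Final RIGHT: [alpha, alpha, echo, alpha, delta]
i=0: L=alpha R=alpha -> agree -> alpha
i=1: L=alpha R=alpha -> agree -> alpha
i=2: L=delta, R=echo=BASE -> take LEFT -> delta
i=3: L=alpha R=alpha -> agree -> alpha
i=4: L=delta R=delta -> agree -> delta
Index 3 -> alpha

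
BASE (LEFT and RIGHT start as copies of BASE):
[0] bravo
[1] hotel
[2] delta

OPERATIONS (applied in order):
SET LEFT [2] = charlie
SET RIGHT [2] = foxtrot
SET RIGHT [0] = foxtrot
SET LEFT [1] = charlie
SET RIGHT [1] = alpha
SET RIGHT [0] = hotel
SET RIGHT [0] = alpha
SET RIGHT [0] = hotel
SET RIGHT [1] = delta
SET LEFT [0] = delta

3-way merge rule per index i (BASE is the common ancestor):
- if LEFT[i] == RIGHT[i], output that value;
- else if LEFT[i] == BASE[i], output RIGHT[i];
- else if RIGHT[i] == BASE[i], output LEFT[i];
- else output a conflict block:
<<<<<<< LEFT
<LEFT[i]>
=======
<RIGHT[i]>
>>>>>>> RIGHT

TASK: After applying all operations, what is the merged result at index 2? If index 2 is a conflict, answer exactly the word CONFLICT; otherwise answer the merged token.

Answer: CONFLICT

Derivation:
Final LEFT:  [delta, charlie, charlie]
Final RIGHT: [hotel, delta, foxtrot]
i=0: BASE=bravo L=delta R=hotel all differ -> CONFLICT
i=1: BASE=hotel L=charlie R=delta all differ -> CONFLICT
i=2: BASE=delta L=charlie R=foxtrot all differ -> CONFLICT
Index 2 -> CONFLICT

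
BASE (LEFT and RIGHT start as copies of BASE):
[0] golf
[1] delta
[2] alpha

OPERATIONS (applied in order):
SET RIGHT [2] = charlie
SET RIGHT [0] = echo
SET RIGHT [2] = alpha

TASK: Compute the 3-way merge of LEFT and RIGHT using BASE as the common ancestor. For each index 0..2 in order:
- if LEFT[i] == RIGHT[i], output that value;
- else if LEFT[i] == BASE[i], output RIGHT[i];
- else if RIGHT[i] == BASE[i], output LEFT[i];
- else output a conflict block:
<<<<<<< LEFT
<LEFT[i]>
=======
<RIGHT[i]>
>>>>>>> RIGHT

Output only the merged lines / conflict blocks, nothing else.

Answer: echo
delta
alpha

Derivation:
Final LEFT:  [golf, delta, alpha]
Final RIGHT: [echo, delta, alpha]
i=0: L=golf=BASE, R=echo -> take RIGHT -> echo
i=1: L=delta R=delta -> agree -> delta
i=2: L=alpha R=alpha -> agree -> alpha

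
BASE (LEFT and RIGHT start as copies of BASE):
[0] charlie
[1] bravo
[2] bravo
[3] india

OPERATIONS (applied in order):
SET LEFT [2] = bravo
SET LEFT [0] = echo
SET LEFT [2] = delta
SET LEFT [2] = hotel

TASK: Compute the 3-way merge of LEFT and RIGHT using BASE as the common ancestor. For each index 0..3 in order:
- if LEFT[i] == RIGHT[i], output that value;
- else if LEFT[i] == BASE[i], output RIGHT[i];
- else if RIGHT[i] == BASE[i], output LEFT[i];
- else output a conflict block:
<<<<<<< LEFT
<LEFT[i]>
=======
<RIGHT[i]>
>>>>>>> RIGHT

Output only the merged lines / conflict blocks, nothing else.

Answer: echo
bravo
hotel
india

Derivation:
Final LEFT:  [echo, bravo, hotel, india]
Final RIGHT: [charlie, bravo, bravo, india]
i=0: L=echo, R=charlie=BASE -> take LEFT -> echo
i=1: L=bravo R=bravo -> agree -> bravo
i=2: L=hotel, R=bravo=BASE -> take LEFT -> hotel
i=3: L=india R=india -> agree -> india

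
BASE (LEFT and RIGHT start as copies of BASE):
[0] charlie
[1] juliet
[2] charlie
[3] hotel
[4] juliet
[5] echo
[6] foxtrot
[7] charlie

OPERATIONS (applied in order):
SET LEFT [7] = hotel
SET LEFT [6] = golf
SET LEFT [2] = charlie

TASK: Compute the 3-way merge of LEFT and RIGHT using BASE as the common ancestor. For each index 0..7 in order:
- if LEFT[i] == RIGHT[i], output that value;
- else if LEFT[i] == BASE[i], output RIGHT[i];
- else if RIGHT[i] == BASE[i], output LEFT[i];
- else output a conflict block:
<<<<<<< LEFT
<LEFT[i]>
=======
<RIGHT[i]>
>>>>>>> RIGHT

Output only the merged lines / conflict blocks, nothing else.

Answer: charlie
juliet
charlie
hotel
juliet
echo
golf
hotel

Derivation:
Final LEFT:  [charlie, juliet, charlie, hotel, juliet, echo, golf, hotel]
Final RIGHT: [charlie, juliet, charlie, hotel, juliet, echo, foxtrot, charlie]
i=0: L=charlie R=charlie -> agree -> charlie
i=1: L=juliet R=juliet -> agree -> juliet
i=2: L=charlie R=charlie -> agree -> charlie
i=3: L=hotel R=hotel -> agree -> hotel
i=4: L=juliet R=juliet -> agree -> juliet
i=5: L=echo R=echo -> agree -> echo
i=6: L=golf, R=foxtrot=BASE -> take LEFT -> golf
i=7: L=hotel, R=charlie=BASE -> take LEFT -> hotel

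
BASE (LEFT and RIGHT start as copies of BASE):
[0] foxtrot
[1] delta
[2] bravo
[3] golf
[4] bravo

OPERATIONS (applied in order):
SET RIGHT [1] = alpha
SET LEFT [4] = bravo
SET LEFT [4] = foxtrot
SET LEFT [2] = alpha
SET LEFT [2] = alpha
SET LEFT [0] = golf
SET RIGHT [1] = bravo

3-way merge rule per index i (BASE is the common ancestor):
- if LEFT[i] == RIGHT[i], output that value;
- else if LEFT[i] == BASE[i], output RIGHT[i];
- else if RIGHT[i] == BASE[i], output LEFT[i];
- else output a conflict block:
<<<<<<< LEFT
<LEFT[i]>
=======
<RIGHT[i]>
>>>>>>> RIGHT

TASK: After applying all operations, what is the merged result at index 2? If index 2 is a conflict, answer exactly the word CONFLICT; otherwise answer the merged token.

Final LEFT:  [golf, delta, alpha, golf, foxtrot]
Final RIGHT: [foxtrot, bravo, bravo, golf, bravo]
i=0: L=golf, R=foxtrot=BASE -> take LEFT -> golf
i=1: L=delta=BASE, R=bravo -> take RIGHT -> bravo
i=2: L=alpha, R=bravo=BASE -> take LEFT -> alpha
i=3: L=golf R=golf -> agree -> golf
i=4: L=foxtrot, R=bravo=BASE -> take LEFT -> foxtrot
Index 2 -> alpha

Answer: alpha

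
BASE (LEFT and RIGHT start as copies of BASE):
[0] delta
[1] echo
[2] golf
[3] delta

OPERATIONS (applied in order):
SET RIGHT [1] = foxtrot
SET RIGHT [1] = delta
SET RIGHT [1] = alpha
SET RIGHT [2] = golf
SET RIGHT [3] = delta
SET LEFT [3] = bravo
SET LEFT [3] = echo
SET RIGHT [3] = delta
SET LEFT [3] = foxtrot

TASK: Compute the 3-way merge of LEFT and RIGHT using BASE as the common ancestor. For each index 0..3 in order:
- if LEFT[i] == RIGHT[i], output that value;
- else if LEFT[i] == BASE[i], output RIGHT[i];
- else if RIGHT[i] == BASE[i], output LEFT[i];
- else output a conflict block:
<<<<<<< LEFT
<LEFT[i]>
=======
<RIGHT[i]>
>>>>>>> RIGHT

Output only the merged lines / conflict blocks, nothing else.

Final LEFT:  [delta, echo, golf, foxtrot]
Final RIGHT: [delta, alpha, golf, delta]
i=0: L=delta R=delta -> agree -> delta
i=1: L=echo=BASE, R=alpha -> take RIGHT -> alpha
i=2: L=golf R=golf -> agree -> golf
i=3: L=foxtrot, R=delta=BASE -> take LEFT -> foxtrot

Answer: delta
alpha
golf
foxtrot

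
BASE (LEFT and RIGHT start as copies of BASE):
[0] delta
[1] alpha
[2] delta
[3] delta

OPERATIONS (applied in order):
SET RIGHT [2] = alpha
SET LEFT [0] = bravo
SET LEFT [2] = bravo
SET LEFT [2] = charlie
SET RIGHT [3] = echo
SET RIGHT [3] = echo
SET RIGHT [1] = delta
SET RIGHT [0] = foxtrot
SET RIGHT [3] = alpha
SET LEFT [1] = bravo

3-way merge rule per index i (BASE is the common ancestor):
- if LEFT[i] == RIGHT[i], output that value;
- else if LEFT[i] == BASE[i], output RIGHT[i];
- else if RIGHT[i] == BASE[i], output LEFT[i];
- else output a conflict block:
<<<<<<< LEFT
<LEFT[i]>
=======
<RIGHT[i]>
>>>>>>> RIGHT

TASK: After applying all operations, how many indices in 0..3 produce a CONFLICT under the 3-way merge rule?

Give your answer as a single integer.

Final LEFT:  [bravo, bravo, charlie, delta]
Final RIGHT: [foxtrot, delta, alpha, alpha]
i=0: BASE=delta L=bravo R=foxtrot all differ -> CONFLICT
i=1: BASE=alpha L=bravo R=delta all differ -> CONFLICT
i=2: BASE=delta L=charlie R=alpha all differ -> CONFLICT
i=3: L=delta=BASE, R=alpha -> take RIGHT -> alpha
Conflict count: 3

Answer: 3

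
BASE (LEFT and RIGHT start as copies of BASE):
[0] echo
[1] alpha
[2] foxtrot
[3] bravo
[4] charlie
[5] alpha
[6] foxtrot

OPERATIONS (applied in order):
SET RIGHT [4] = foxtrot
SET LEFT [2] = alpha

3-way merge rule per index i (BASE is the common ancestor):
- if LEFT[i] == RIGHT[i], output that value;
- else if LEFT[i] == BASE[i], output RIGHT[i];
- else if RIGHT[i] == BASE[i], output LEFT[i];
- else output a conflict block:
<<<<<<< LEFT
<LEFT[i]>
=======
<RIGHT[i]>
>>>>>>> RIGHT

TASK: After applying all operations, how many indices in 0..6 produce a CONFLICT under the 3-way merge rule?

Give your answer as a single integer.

Final LEFT:  [echo, alpha, alpha, bravo, charlie, alpha, foxtrot]
Final RIGHT: [echo, alpha, foxtrot, bravo, foxtrot, alpha, foxtrot]
i=0: L=echo R=echo -> agree -> echo
i=1: L=alpha R=alpha -> agree -> alpha
i=2: L=alpha, R=foxtrot=BASE -> take LEFT -> alpha
i=3: L=bravo R=bravo -> agree -> bravo
i=4: L=charlie=BASE, R=foxtrot -> take RIGHT -> foxtrot
i=5: L=alpha R=alpha -> agree -> alpha
i=6: L=foxtrot R=foxtrot -> agree -> foxtrot
Conflict count: 0

Answer: 0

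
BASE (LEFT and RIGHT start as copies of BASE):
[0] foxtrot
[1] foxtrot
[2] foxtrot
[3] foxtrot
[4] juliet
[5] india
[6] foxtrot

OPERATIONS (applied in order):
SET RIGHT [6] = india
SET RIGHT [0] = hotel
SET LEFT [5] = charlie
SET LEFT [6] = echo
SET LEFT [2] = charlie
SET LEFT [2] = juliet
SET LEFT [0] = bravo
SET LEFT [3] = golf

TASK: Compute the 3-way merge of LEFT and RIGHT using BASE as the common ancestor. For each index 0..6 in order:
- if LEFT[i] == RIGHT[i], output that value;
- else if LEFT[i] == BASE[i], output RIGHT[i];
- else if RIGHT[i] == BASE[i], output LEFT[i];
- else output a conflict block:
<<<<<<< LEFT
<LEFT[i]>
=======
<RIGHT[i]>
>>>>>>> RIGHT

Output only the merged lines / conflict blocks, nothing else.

Answer: <<<<<<< LEFT
bravo
=======
hotel
>>>>>>> RIGHT
foxtrot
juliet
golf
juliet
charlie
<<<<<<< LEFT
echo
=======
india
>>>>>>> RIGHT

Derivation:
Final LEFT:  [bravo, foxtrot, juliet, golf, juliet, charlie, echo]
Final RIGHT: [hotel, foxtrot, foxtrot, foxtrot, juliet, india, india]
i=0: BASE=foxtrot L=bravo R=hotel all differ -> CONFLICT
i=1: L=foxtrot R=foxtrot -> agree -> foxtrot
i=2: L=juliet, R=foxtrot=BASE -> take LEFT -> juliet
i=3: L=golf, R=foxtrot=BASE -> take LEFT -> golf
i=4: L=juliet R=juliet -> agree -> juliet
i=5: L=charlie, R=india=BASE -> take LEFT -> charlie
i=6: BASE=foxtrot L=echo R=india all differ -> CONFLICT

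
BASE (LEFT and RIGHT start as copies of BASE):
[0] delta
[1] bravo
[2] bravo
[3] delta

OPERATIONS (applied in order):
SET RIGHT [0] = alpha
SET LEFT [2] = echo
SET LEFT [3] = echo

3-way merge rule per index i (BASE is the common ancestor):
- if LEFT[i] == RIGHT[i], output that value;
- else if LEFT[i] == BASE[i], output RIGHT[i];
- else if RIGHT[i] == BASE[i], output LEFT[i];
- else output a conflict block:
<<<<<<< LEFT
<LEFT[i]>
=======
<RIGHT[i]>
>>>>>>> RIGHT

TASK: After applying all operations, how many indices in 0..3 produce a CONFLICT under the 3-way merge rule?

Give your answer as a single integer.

Answer: 0

Derivation:
Final LEFT:  [delta, bravo, echo, echo]
Final RIGHT: [alpha, bravo, bravo, delta]
i=0: L=delta=BASE, R=alpha -> take RIGHT -> alpha
i=1: L=bravo R=bravo -> agree -> bravo
i=2: L=echo, R=bravo=BASE -> take LEFT -> echo
i=3: L=echo, R=delta=BASE -> take LEFT -> echo
Conflict count: 0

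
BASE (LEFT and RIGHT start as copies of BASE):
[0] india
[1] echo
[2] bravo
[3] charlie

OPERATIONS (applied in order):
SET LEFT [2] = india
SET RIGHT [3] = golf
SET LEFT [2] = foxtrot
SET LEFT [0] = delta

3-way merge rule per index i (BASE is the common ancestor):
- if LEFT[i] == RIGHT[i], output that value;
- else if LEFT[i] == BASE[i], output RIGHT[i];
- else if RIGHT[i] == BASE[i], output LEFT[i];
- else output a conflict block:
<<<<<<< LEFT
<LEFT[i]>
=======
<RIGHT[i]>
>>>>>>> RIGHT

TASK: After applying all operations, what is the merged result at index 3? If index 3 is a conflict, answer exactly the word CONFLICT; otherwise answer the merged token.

Answer: golf

Derivation:
Final LEFT:  [delta, echo, foxtrot, charlie]
Final RIGHT: [india, echo, bravo, golf]
i=0: L=delta, R=india=BASE -> take LEFT -> delta
i=1: L=echo R=echo -> agree -> echo
i=2: L=foxtrot, R=bravo=BASE -> take LEFT -> foxtrot
i=3: L=charlie=BASE, R=golf -> take RIGHT -> golf
Index 3 -> golf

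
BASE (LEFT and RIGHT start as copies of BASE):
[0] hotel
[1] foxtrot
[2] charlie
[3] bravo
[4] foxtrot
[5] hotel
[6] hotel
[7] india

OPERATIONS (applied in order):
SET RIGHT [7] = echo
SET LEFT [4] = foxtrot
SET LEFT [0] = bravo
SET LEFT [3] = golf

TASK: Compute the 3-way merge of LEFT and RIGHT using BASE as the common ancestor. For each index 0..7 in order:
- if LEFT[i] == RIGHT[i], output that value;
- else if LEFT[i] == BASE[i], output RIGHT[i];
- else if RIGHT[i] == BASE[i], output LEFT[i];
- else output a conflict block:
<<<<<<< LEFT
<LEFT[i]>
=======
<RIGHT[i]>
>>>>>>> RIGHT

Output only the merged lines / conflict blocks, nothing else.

Answer: bravo
foxtrot
charlie
golf
foxtrot
hotel
hotel
echo

Derivation:
Final LEFT:  [bravo, foxtrot, charlie, golf, foxtrot, hotel, hotel, india]
Final RIGHT: [hotel, foxtrot, charlie, bravo, foxtrot, hotel, hotel, echo]
i=0: L=bravo, R=hotel=BASE -> take LEFT -> bravo
i=1: L=foxtrot R=foxtrot -> agree -> foxtrot
i=2: L=charlie R=charlie -> agree -> charlie
i=3: L=golf, R=bravo=BASE -> take LEFT -> golf
i=4: L=foxtrot R=foxtrot -> agree -> foxtrot
i=5: L=hotel R=hotel -> agree -> hotel
i=6: L=hotel R=hotel -> agree -> hotel
i=7: L=india=BASE, R=echo -> take RIGHT -> echo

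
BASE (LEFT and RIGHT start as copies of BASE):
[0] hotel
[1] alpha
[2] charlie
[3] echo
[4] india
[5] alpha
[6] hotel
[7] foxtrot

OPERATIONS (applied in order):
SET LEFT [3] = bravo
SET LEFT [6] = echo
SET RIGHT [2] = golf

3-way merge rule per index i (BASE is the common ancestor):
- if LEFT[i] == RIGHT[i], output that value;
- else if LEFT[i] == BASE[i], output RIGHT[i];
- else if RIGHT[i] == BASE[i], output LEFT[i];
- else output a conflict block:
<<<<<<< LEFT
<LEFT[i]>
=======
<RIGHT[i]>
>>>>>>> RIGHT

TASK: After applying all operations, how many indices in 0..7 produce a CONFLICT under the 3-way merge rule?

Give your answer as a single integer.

Final LEFT:  [hotel, alpha, charlie, bravo, india, alpha, echo, foxtrot]
Final RIGHT: [hotel, alpha, golf, echo, india, alpha, hotel, foxtrot]
i=0: L=hotel R=hotel -> agree -> hotel
i=1: L=alpha R=alpha -> agree -> alpha
i=2: L=charlie=BASE, R=golf -> take RIGHT -> golf
i=3: L=bravo, R=echo=BASE -> take LEFT -> bravo
i=4: L=india R=india -> agree -> india
i=5: L=alpha R=alpha -> agree -> alpha
i=6: L=echo, R=hotel=BASE -> take LEFT -> echo
i=7: L=foxtrot R=foxtrot -> agree -> foxtrot
Conflict count: 0

Answer: 0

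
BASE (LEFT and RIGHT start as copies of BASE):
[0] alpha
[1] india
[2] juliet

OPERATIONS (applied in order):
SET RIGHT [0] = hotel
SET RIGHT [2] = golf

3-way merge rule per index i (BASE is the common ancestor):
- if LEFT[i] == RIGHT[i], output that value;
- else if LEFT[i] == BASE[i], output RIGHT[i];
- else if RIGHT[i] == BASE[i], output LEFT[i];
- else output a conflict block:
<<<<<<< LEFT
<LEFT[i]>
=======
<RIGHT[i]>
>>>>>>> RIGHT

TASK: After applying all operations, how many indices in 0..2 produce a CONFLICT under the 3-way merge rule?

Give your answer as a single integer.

Answer: 0

Derivation:
Final LEFT:  [alpha, india, juliet]
Final RIGHT: [hotel, india, golf]
i=0: L=alpha=BASE, R=hotel -> take RIGHT -> hotel
i=1: L=india R=india -> agree -> india
i=2: L=juliet=BASE, R=golf -> take RIGHT -> golf
Conflict count: 0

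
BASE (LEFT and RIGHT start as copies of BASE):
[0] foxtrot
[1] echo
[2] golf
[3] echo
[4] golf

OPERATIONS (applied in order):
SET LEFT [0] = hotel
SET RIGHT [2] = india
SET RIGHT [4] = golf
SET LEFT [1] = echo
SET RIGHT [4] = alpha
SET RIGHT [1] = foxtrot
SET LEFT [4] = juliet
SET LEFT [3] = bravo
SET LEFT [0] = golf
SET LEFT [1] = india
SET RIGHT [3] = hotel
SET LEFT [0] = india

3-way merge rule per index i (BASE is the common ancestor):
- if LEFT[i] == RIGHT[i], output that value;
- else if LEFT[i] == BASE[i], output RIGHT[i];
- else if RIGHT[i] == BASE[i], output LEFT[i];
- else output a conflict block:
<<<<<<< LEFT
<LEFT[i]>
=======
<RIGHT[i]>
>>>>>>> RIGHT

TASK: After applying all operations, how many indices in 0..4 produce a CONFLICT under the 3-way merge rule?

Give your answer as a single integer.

Final LEFT:  [india, india, golf, bravo, juliet]
Final RIGHT: [foxtrot, foxtrot, india, hotel, alpha]
i=0: L=india, R=foxtrot=BASE -> take LEFT -> india
i=1: BASE=echo L=india R=foxtrot all differ -> CONFLICT
i=2: L=golf=BASE, R=india -> take RIGHT -> india
i=3: BASE=echo L=bravo R=hotel all differ -> CONFLICT
i=4: BASE=golf L=juliet R=alpha all differ -> CONFLICT
Conflict count: 3

Answer: 3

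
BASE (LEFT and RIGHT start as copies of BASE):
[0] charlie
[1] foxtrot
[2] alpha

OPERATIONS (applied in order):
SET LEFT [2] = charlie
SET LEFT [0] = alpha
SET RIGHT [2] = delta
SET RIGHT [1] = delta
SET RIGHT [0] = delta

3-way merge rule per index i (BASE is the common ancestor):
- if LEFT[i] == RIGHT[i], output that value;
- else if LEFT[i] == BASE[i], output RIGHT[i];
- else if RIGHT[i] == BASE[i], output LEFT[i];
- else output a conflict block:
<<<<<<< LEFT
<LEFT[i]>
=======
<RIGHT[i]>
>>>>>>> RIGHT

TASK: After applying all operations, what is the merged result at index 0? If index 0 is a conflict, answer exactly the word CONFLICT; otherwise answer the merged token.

Final LEFT:  [alpha, foxtrot, charlie]
Final RIGHT: [delta, delta, delta]
i=0: BASE=charlie L=alpha R=delta all differ -> CONFLICT
i=1: L=foxtrot=BASE, R=delta -> take RIGHT -> delta
i=2: BASE=alpha L=charlie R=delta all differ -> CONFLICT
Index 0 -> CONFLICT

Answer: CONFLICT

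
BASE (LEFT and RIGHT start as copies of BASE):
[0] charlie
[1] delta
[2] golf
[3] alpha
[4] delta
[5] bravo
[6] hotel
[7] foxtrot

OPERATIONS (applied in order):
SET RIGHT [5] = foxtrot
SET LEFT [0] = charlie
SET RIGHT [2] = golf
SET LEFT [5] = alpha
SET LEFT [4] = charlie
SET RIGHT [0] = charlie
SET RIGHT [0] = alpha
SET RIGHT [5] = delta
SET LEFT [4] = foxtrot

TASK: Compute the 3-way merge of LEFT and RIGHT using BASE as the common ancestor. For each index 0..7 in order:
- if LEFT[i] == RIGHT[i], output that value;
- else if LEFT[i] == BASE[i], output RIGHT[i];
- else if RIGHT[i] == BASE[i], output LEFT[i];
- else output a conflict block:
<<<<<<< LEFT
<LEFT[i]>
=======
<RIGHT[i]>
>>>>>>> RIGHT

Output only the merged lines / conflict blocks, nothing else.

Answer: alpha
delta
golf
alpha
foxtrot
<<<<<<< LEFT
alpha
=======
delta
>>>>>>> RIGHT
hotel
foxtrot

Derivation:
Final LEFT:  [charlie, delta, golf, alpha, foxtrot, alpha, hotel, foxtrot]
Final RIGHT: [alpha, delta, golf, alpha, delta, delta, hotel, foxtrot]
i=0: L=charlie=BASE, R=alpha -> take RIGHT -> alpha
i=1: L=delta R=delta -> agree -> delta
i=2: L=golf R=golf -> agree -> golf
i=3: L=alpha R=alpha -> agree -> alpha
i=4: L=foxtrot, R=delta=BASE -> take LEFT -> foxtrot
i=5: BASE=bravo L=alpha R=delta all differ -> CONFLICT
i=6: L=hotel R=hotel -> agree -> hotel
i=7: L=foxtrot R=foxtrot -> agree -> foxtrot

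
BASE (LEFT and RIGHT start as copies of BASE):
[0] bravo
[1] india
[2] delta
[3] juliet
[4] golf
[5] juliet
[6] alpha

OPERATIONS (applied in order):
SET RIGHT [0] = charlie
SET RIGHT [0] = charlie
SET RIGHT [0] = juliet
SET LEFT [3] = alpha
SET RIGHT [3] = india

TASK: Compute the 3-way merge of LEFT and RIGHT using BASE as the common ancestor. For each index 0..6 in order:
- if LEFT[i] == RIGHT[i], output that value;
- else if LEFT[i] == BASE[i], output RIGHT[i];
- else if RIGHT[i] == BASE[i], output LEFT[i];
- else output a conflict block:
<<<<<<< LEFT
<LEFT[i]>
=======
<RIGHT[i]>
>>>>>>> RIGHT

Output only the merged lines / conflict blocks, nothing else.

Answer: juliet
india
delta
<<<<<<< LEFT
alpha
=======
india
>>>>>>> RIGHT
golf
juliet
alpha

Derivation:
Final LEFT:  [bravo, india, delta, alpha, golf, juliet, alpha]
Final RIGHT: [juliet, india, delta, india, golf, juliet, alpha]
i=0: L=bravo=BASE, R=juliet -> take RIGHT -> juliet
i=1: L=india R=india -> agree -> india
i=2: L=delta R=delta -> agree -> delta
i=3: BASE=juliet L=alpha R=india all differ -> CONFLICT
i=4: L=golf R=golf -> agree -> golf
i=5: L=juliet R=juliet -> agree -> juliet
i=6: L=alpha R=alpha -> agree -> alpha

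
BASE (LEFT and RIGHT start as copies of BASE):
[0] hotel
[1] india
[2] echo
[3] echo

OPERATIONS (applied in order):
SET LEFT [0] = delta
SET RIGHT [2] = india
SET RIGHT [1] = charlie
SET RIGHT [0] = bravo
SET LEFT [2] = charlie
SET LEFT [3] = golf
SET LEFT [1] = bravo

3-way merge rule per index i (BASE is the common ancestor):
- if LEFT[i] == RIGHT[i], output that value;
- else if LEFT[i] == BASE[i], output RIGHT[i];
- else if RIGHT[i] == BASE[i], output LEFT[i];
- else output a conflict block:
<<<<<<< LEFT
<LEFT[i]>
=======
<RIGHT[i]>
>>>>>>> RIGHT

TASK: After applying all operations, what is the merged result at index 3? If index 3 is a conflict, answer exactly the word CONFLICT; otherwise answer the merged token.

Answer: golf

Derivation:
Final LEFT:  [delta, bravo, charlie, golf]
Final RIGHT: [bravo, charlie, india, echo]
i=0: BASE=hotel L=delta R=bravo all differ -> CONFLICT
i=1: BASE=india L=bravo R=charlie all differ -> CONFLICT
i=2: BASE=echo L=charlie R=india all differ -> CONFLICT
i=3: L=golf, R=echo=BASE -> take LEFT -> golf
Index 3 -> golf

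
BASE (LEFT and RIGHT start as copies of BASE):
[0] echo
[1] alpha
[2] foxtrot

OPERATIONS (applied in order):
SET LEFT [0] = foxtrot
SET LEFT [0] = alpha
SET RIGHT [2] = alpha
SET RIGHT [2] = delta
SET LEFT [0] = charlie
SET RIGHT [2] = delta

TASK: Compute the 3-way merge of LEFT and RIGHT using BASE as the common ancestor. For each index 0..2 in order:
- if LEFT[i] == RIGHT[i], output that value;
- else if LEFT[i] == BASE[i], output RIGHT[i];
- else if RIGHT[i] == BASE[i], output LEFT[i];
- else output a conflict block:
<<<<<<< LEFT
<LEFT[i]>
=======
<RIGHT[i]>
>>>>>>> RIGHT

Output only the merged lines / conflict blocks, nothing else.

Final LEFT:  [charlie, alpha, foxtrot]
Final RIGHT: [echo, alpha, delta]
i=0: L=charlie, R=echo=BASE -> take LEFT -> charlie
i=1: L=alpha R=alpha -> agree -> alpha
i=2: L=foxtrot=BASE, R=delta -> take RIGHT -> delta

Answer: charlie
alpha
delta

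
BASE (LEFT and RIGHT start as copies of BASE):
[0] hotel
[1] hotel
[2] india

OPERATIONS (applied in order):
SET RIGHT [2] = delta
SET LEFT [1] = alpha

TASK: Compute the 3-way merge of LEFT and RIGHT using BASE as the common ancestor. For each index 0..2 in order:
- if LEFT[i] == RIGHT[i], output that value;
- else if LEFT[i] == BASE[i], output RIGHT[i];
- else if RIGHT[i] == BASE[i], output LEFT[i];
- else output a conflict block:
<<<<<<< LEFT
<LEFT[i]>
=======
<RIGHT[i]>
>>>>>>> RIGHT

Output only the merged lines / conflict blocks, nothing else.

Final LEFT:  [hotel, alpha, india]
Final RIGHT: [hotel, hotel, delta]
i=0: L=hotel R=hotel -> agree -> hotel
i=1: L=alpha, R=hotel=BASE -> take LEFT -> alpha
i=2: L=india=BASE, R=delta -> take RIGHT -> delta

Answer: hotel
alpha
delta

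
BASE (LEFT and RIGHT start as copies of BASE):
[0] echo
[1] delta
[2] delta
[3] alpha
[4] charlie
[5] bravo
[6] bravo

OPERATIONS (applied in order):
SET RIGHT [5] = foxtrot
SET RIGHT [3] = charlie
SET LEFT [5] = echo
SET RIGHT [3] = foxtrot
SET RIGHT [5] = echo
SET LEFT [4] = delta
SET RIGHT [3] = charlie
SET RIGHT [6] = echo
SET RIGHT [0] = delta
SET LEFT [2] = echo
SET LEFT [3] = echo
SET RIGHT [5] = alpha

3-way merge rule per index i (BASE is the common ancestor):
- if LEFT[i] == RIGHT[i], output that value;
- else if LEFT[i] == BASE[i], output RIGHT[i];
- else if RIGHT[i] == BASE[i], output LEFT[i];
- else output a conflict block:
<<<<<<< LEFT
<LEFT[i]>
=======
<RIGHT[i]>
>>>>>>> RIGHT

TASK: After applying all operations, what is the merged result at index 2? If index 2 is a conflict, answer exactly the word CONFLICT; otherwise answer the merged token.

Final LEFT:  [echo, delta, echo, echo, delta, echo, bravo]
Final RIGHT: [delta, delta, delta, charlie, charlie, alpha, echo]
i=0: L=echo=BASE, R=delta -> take RIGHT -> delta
i=1: L=delta R=delta -> agree -> delta
i=2: L=echo, R=delta=BASE -> take LEFT -> echo
i=3: BASE=alpha L=echo R=charlie all differ -> CONFLICT
i=4: L=delta, R=charlie=BASE -> take LEFT -> delta
i=5: BASE=bravo L=echo R=alpha all differ -> CONFLICT
i=6: L=bravo=BASE, R=echo -> take RIGHT -> echo
Index 2 -> echo

Answer: echo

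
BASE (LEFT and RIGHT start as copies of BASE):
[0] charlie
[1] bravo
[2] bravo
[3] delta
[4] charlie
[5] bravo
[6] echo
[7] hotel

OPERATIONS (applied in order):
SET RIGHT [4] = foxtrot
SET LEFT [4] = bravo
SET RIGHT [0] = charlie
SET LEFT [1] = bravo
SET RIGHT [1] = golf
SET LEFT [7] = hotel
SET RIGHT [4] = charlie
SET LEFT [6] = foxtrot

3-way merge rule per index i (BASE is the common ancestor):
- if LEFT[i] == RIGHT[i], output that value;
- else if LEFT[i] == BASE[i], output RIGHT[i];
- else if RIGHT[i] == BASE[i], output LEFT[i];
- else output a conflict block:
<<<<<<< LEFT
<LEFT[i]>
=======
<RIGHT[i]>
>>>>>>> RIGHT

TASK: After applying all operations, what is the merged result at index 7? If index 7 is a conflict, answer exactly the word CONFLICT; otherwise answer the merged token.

Answer: hotel

Derivation:
Final LEFT:  [charlie, bravo, bravo, delta, bravo, bravo, foxtrot, hotel]
Final RIGHT: [charlie, golf, bravo, delta, charlie, bravo, echo, hotel]
i=0: L=charlie R=charlie -> agree -> charlie
i=1: L=bravo=BASE, R=golf -> take RIGHT -> golf
i=2: L=bravo R=bravo -> agree -> bravo
i=3: L=delta R=delta -> agree -> delta
i=4: L=bravo, R=charlie=BASE -> take LEFT -> bravo
i=5: L=bravo R=bravo -> agree -> bravo
i=6: L=foxtrot, R=echo=BASE -> take LEFT -> foxtrot
i=7: L=hotel R=hotel -> agree -> hotel
Index 7 -> hotel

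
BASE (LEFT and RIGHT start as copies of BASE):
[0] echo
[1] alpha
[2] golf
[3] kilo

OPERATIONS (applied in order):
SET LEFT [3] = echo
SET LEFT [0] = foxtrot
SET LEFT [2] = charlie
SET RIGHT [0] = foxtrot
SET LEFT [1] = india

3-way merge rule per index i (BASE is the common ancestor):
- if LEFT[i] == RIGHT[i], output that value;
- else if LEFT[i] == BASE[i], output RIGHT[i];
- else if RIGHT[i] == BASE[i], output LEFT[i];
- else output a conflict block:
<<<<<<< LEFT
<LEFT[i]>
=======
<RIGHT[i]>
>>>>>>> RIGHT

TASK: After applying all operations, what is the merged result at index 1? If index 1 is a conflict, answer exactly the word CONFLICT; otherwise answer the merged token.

Final LEFT:  [foxtrot, india, charlie, echo]
Final RIGHT: [foxtrot, alpha, golf, kilo]
i=0: L=foxtrot R=foxtrot -> agree -> foxtrot
i=1: L=india, R=alpha=BASE -> take LEFT -> india
i=2: L=charlie, R=golf=BASE -> take LEFT -> charlie
i=3: L=echo, R=kilo=BASE -> take LEFT -> echo
Index 1 -> india

Answer: india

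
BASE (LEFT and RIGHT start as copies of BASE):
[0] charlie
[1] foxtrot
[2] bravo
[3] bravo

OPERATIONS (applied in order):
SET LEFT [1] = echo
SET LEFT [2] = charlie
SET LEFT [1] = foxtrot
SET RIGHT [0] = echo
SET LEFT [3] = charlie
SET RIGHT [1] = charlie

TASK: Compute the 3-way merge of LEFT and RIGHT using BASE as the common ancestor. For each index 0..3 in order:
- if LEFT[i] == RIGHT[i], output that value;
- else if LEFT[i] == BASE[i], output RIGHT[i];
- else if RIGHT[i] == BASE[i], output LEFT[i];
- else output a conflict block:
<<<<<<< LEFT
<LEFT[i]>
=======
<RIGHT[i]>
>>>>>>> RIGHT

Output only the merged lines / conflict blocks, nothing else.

Answer: echo
charlie
charlie
charlie

Derivation:
Final LEFT:  [charlie, foxtrot, charlie, charlie]
Final RIGHT: [echo, charlie, bravo, bravo]
i=0: L=charlie=BASE, R=echo -> take RIGHT -> echo
i=1: L=foxtrot=BASE, R=charlie -> take RIGHT -> charlie
i=2: L=charlie, R=bravo=BASE -> take LEFT -> charlie
i=3: L=charlie, R=bravo=BASE -> take LEFT -> charlie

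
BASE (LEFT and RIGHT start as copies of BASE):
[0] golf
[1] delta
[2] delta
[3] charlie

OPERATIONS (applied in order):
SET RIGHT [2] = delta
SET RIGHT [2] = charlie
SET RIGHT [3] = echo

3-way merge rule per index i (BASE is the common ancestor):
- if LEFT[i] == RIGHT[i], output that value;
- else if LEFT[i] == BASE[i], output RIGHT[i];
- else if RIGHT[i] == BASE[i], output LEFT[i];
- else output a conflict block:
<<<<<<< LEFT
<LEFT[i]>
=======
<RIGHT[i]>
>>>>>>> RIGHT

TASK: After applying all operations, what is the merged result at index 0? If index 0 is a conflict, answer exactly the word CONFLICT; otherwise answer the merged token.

Answer: golf

Derivation:
Final LEFT:  [golf, delta, delta, charlie]
Final RIGHT: [golf, delta, charlie, echo]
i=0: L=golf R=golf -> agree -> golf
i=1: L=delta R=delta -> agree -> delta
i=2: L=delta=BASE, R=charlie -> take RIGHT -> charlie
i=3: L=charlie=BASE, R=echo -> take RIGHT -> echo
Index 0 -> golf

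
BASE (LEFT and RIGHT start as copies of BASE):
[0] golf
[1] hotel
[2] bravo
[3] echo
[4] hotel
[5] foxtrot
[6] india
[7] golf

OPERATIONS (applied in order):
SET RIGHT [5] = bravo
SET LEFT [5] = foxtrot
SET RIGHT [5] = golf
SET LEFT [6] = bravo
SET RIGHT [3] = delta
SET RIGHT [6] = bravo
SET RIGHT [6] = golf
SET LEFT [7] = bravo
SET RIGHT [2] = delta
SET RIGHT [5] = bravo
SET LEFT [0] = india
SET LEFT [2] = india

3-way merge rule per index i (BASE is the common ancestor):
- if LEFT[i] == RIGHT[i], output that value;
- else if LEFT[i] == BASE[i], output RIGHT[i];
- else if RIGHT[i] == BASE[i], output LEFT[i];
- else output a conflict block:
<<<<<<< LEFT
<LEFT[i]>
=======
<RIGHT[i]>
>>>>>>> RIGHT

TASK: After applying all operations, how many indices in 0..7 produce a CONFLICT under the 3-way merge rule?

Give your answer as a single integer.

Final LEFT:  [india, hotel, india, echo, hotel, foxtrot, bravo, bravo]
Final RIGHT: [golf, hotel, delta, delta, hotel, bravo, golf, golf]
i=0: L=india, R=golf=BASE -> take LEFT -> india
i=1: L=hotel R=hotel -> agree -> hotel
i=2: BASE=bravo L=india R=delta all differ -> CONFLICT
i=3: L=echo=BASE, R=delta -> take RIGHT -> delta
i=4: L=hotel R=hotel -> agree -> hotel
i=5: L=foxtrot=BASE, R=bravo -> take RIGHT -> bravo
i=6: BASE=india L=bravo R=golf all differ -> CONFLICT
i=7: L=bravo, R=golf=BASE -> take LEFT -> bravo
Conflict count: 2

Answer: 2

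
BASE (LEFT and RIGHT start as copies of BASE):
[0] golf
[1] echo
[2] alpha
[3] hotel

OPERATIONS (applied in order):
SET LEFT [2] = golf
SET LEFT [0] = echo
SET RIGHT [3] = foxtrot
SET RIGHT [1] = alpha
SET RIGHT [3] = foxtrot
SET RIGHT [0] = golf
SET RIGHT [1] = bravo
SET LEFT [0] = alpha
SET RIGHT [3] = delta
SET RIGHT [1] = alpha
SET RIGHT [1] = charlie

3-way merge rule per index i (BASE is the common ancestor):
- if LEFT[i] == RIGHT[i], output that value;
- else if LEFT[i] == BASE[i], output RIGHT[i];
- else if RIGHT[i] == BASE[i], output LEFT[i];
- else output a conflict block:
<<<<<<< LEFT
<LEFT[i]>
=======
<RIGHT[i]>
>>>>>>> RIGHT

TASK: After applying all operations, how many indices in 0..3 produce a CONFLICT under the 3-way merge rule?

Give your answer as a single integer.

Final LEFT:  [alpha, echo, golf, hotel]
Final RIGHT: [golf, charlie, alpha, delta]
i=0: L=alpha, R=golf=BASE -> take LEFT -> alpha
i=1: L=echo=BASE, R=charlie -> take RIGHT -> charlie
i=2: L=golf, R=alpha=BASE -> take LEFT -> golf
i=3: L=hotel=BASE, R=delta -> take RIGHT -> delta
Conflict count: 0

Answer: 0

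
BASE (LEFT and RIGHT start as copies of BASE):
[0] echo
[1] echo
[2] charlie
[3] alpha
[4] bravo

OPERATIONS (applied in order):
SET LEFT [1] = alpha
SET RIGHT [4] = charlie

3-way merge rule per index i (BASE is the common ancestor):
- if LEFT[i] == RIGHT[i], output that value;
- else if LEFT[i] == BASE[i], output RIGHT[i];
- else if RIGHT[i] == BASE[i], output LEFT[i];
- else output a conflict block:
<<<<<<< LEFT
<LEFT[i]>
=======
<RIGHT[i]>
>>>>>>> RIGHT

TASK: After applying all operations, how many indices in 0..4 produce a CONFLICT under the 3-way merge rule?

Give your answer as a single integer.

Answer: 0

Derivation:
Final LEFT:  [echo, alpha, charlie, alpha, bravo]
Final RIGHT: [echo, echo, charlie, alpha, charlie]
i=0: L=echo R=echo -> agree -> echo
i=1: L=alpha, R=echo=BASE -> take LEFT -> alpha
i=2: L=charlie R=charlie -> agree -> charlie
i=3: L=alpha R=alpha -> agree -> alpha
i=4: L=bravo=BASE, R=charlie -> take RIGHT -> charlie
Conflict count: 0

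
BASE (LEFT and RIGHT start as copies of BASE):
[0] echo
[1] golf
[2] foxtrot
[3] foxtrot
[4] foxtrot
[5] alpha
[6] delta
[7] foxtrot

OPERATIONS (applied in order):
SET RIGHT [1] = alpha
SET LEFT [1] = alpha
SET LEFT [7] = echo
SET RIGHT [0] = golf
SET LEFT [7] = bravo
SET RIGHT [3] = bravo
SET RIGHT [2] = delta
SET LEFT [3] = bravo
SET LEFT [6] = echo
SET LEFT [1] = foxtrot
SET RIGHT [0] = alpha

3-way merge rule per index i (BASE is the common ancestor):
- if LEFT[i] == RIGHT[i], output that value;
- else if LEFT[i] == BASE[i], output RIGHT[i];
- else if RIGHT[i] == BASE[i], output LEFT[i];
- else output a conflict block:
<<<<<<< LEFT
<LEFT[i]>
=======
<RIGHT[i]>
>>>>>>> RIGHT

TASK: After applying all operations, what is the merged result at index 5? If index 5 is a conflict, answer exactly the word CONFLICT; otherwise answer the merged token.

Final LEFT:  [echo, foxtrot, foxtrot, bravo, foxtrot, alpha, echo, bravo]
Final RIGHT: [alpha, alpha, delta, bravo, foxtrot, alpha, delta, foxtrot]
i=0: L=echo=BASE, R=alpha -> take RIGHT -> alpha
i=1: BASE=golf L=foxtrot R=alpha all differ -> CONFLICT
i=2: L=foxtrot=BASE, R=delta -> take RIGHT -> delta
i=3: L=bravo R=bravo -> agree -> bravo
i=4: L=foxtrot R=foxtrot -> agree -> foxtrot
i=5: L=alpha R=alpha -> agree -> alpha
i=6: L=echo, R=delta=BASE -> take LEFT -> echo
i=7: L=bravo, R=foxtrot=BASE -> take LEFT -> bravo
Index 5 -> alpha

Answer: alpha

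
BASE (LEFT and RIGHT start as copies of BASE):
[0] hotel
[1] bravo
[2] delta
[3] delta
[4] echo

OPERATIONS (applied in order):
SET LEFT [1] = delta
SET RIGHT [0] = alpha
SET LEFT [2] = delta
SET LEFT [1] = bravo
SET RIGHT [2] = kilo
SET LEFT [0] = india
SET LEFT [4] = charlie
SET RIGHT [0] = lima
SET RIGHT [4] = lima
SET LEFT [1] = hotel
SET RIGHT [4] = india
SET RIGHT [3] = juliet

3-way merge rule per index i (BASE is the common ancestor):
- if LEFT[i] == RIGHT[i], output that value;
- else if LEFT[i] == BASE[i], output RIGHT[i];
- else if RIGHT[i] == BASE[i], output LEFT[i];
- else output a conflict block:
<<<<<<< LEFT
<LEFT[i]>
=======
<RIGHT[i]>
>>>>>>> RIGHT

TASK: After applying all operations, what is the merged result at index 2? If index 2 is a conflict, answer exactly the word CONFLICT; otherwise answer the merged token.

Final LEFT:  [india, hotel, delta, delta, charlie]
Final RIGHT: [lima, bravo, kilo, juliet, india]
i=0: BASE=hotel L=india R=lima all differ -> CONFLICT
i=1: L=hotel, R=bravo=BASE -> take LEFT -> hotel
i=2: L=delta=BASE, R=kilo -> take RIGHT -> kilo
i=3: L=delta=BASE, R=juliet -> take RIGHT -> juliet
i=4: BASE=echo L=charlie R=india all differ -> CONFLICT
Index 2 -> kilo

Answer: kilo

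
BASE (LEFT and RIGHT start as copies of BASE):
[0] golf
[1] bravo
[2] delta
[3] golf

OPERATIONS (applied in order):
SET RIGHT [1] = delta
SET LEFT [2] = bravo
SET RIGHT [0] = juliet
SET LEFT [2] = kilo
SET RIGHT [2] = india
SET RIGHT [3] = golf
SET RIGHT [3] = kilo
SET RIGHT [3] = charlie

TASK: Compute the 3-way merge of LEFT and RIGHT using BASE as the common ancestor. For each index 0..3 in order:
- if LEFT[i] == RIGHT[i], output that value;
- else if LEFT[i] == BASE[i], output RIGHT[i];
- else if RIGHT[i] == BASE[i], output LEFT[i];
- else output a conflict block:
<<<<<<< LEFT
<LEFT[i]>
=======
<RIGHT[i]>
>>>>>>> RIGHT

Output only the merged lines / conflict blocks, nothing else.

Answer: juliet
delta
<<<<<<< LEFT
kilo
=======
india
>>>>>>> RIGHT
charlie

Derivation:
Final LEFT:  [golf, bravo, kilo, golf]
Final RIGHT: [juliet, delta, india, charlie]
i=0: L=golf=BASE, R=juliet -> take RIGHT -> juliet
i=1: L=bravo=BASE, R=delta -> take RIGHT -> delta
i=2: BASE=delta L=kilo R=india all differ -> CONFLICT
i=3: L=golf=BASE, R=charlie -> take RIGHT -> charlie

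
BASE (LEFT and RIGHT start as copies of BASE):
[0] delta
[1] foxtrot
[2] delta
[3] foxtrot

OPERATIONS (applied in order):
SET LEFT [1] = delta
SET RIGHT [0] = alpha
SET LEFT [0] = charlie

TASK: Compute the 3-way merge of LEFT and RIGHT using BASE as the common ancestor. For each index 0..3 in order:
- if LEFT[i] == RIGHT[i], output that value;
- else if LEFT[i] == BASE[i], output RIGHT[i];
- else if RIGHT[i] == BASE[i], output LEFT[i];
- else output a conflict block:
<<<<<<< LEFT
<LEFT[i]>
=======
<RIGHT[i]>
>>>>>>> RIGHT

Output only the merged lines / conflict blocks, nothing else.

Answer: <<<<<<< LEFT
charlie
=======
alpha
>>>>>>> RIGHT
delta
delta
foxtrot

Derivation:
Final LEFT:  [charlie, delta, delta, foxtrot]
Final RIGHT: [alpha, foxtrot, delta, foxtrot]
i=0: BASE=delta L=charlie R=alpha all differ -> CONFLICT
i=1: L=delta, R=foxtrot=BASE -> take LEFT -> delta
i=2: L=delta R=delta -> agree -> delta
i=3: L=foxtrot R=foxtrot -> agree -> foxtrot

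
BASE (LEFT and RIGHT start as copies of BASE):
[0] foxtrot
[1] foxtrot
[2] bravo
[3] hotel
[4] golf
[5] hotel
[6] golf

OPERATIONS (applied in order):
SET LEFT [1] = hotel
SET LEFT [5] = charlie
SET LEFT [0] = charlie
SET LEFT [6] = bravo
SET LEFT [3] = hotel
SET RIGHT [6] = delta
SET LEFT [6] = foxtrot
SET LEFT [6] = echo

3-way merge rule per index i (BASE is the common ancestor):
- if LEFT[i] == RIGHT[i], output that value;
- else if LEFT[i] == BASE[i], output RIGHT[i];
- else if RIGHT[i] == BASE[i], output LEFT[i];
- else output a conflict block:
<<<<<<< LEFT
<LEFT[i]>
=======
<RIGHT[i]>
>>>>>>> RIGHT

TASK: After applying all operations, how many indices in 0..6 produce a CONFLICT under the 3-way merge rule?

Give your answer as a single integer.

Answer: 1

Derivation:
Final LEFT:  [charlie, hotel, bravo, hotel, golf, charlie, echo]
Final RIGHT: [foxtrot, foxtrot, bravo, hotel, golf, hotel, delta]
i=0: L=charlie, R=foxtrot=BASE -> take LEFT -> charlie
i=1: L=hotel, R=foxtrot=BASE -> take LEFT -> hotel
i=2: L=bravo R=bravo -> agree -> bravo
i=3: L=hotel R=hotel -> agree -> hotel
i=4: L=golf R=golf -> agree -> golf
i=5: L=charlie, R=hotel=BASE -> take LEFT -> charlie
i=6: BASE=golf L=echo R=delta all differ -> CONFLICT
Conflict count: 1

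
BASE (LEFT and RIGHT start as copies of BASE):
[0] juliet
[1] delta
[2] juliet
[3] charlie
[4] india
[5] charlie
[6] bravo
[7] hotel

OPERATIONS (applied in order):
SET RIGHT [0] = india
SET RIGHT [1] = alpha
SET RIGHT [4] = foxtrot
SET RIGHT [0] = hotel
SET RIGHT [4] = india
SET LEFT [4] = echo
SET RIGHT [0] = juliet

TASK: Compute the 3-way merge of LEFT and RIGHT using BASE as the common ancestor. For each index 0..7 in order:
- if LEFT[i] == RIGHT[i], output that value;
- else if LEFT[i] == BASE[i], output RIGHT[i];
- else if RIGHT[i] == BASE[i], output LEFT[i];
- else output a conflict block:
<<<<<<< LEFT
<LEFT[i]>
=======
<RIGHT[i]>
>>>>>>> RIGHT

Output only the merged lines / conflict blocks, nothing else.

Final LEFT:  [juliet, delta, juliet, charlie, echo, charlie, bravo, hotel]
Final RIGHT: [juliet, alpha, juliet, charlie, india, charlie, bravo, hotel]
i=0: L=juliet R=juliet -> agree -> juliet
i=1: L=delta=BASE, R=alpha -> take RIGHT -> alpha
i=2: L=juliet R=juliet -> agree -> juliet
i=3: L=charlie R=charlie -> agree -> charlie
i=4: L=echo, R=india=BASE -> take LEFT -> echo
i=5: L=charlie R=charlie -> agree -> charlie
i=6: L=bravo R=bravo -> agree -> bravo
i=7: L=hotel R=hotel -> agree -> hotel

Answer: juliet
alpha
juliet
charlie
echo
charlie
bravo
hotel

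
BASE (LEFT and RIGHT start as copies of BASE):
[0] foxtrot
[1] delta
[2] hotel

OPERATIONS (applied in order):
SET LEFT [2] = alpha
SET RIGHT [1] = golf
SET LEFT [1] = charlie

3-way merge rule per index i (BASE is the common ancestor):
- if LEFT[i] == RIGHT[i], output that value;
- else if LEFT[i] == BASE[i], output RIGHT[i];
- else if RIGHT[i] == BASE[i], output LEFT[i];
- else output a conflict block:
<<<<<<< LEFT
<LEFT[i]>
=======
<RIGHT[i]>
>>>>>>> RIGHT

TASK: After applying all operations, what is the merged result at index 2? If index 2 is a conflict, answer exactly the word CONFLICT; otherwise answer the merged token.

Answer: alpha

Derivation:
Final LEFT:  [foxtrot, charlie, alpha]
Final RIGHT: [foxtrot, golf, hotel]
i=0: L=foxtrot R=foxtrot -> agree -> foxtrot
i=1: BASE=delta L=charlie R=golf all differ -> CONFLICT
i=2: L=alpha, R=hotel=BASE -> take LEFT -> alpha
Index 2 -> alpha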